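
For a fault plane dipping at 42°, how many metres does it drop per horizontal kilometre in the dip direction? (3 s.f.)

drop per km = 1000 × tan 42° = 1000 × 0.9004

900 m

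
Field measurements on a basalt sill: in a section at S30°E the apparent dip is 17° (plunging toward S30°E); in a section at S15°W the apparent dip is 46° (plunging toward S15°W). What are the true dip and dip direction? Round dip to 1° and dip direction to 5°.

true dip 50°, dip direction 225°

Each apparent-dip line lies in the plane. As unit vectors (x east, y north, z up), v₁ plunges 17°→S30°E and v₂ plunges 46°→S15°W.
The plane normal is n = v₁ × v₂ ∝ (-0.400, -0.397, 0.470).
True dip = arccos(n_z / |n|) = arccos(0.6407) = 50.2°.
Dip direction = atan2(-0.400, -0.397) = 225° (azimuth of n's horizontal projection).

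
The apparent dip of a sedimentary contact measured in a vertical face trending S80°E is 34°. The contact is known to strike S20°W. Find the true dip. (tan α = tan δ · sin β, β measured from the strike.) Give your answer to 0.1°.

34.4°

The section is 80° from the strike.
tan δ = tan α / sin β = tan 34° / sin 80° = 0.6745 / 0.9848 = 0.6849
true dip = arctan 0.6849 = 34.41°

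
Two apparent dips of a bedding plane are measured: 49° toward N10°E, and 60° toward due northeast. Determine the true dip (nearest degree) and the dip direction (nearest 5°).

Represent each trace as a vector plunging at its apparent dip toward its trend (east-north-up frame): v₁ = (0.114, 0.646, -0.755), v₂ = (0.354, 0.354, -0.866).
Cross product v₁ × v₂ gives the pole to the plane: n ∝ (0.293, 0.168, 0.188).
Dip δ = arctan(|n_h|/n_z) = arctan(0.338/0.188) = 60.9°.
The horizontal component of n points toward azimuth atan2(n_x, n_y) = 60°, the dip direction.

true dip 61°, dip direction 060°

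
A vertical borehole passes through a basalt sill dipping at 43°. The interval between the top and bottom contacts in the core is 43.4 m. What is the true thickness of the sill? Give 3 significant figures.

True thickness t = h · cos(dip) = 43.4 × cos 43°
t = 43.4 × 0.7314 = 31.741 m

31.7 m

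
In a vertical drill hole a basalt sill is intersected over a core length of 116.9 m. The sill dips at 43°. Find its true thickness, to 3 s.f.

85.5 m

True thickness t = h · cos(dip) = 116.9 × cos 43°
t = 116.9 × 0.7314 = 85.495 m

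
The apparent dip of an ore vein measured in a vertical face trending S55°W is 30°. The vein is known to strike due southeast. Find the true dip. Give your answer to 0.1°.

30.4°

The section is 80° from the strike.
tan(true dip) = tan 30° / sin 80° = 0.5863
true dip = arctan 0.5863 = 30.38°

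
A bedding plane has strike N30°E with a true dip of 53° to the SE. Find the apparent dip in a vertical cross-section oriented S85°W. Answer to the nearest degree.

Angle between strike (N30°E) and section (S85°W): β = 55°.
tan(apparent dip) = tan 53° · sin 55° = 1.0871
apparent dip = arctan 1.0871 = 47.39°

47°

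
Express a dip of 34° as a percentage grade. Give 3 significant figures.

67.5%

grade % = 100 × tan 34° = 100 × 0.6745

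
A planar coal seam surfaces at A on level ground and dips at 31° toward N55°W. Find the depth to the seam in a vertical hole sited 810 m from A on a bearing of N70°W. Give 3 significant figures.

The hole lies 15° from the dip direction, so the down-dip offset is 810 × cos 15° = 782.40 m.
Depth = down-dip offset × tan(dip) = 782.40 × tan 31° = 782.40 × 0.6009
Depth = 470.11 m

470 m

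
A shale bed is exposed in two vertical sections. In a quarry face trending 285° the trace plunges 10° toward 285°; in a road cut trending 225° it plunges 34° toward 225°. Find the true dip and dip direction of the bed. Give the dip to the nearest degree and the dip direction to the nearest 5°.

Each apparent-dip line lies in the plane. As unit vectors (x east, y north, z up), v₁ plunges 10°→285° and v₂ plunges 34°→225°.
The plane normal is n = v₁ × v₂ ∝ (-0.244, -0.430, 0.707).
Dip δ = arctan(|n_h|/n_z) = arctan(0.495/0.707) = 35.0°.
The horizontal component of n points toward azimuth atan2(n_x, n_y) = 210°, the dip direction.

true dip 35°, dip direction 210°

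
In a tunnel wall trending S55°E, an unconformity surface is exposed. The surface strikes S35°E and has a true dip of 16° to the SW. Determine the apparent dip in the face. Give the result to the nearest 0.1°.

Angle between strike (S35°E) and section (S55°E): β = 20°.
tan(apparent dip) = tan 16° · sin 20° = 0.0981
α = arctan(0.0981) = 5.60°

5.6°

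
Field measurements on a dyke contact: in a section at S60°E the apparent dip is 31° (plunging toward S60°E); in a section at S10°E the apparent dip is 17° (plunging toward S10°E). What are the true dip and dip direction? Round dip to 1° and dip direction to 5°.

Each apparent-dip line lies in the plane. As unit vectors (x east, y north, z up), v₁ plunges 31°→S60°E and v₂ plunges 17°→S10°E.
n = v₁ × v₂ = (0.360, -0.132, 0.628) (taken with n_z > 0).
tan δ = √(n_x²+n_y²)/n_z = 0.383/0.628, so δ = 31.4°.
Dip direction = azimuth of (n_x, n_y) = atan2(0.360, -0.132) = 110°.

true dip 31°, dip direction 110°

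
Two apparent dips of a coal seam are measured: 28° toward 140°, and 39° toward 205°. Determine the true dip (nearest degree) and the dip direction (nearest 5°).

The two traces are lines in the plane: v₁ = (sin 140°·cos 28°, cos 140°·cos 28°, −sin 28°), v₂ = (sin 205°·cos 39°, cos 205°·cos 39°, −sin 39°).
Cross product v₁ × v₂ gives the pole to the plane: n ∝ (-0.095, -0.511, 0.622).
tan δ = √(n_x²+n_y²)/n_z = 0.520/0.622, so δ = 39.9°.
The horizontal component of n points toward azimuth atan2(n_x, n_y) = 191°, the dip direction.

true dip 40°, dip direction 190°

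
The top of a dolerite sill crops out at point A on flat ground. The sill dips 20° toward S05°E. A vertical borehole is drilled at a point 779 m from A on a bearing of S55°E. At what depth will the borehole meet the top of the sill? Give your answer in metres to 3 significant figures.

The hole lies 50° from the dip direction, so the down-dip offset is 779 × cos 50° = 500.73 m.
Depth = down-dip offset × tan(dip) = 500.73 × tan 20° = 500.73 × 0.3640
Depth = 182.25 m

182 m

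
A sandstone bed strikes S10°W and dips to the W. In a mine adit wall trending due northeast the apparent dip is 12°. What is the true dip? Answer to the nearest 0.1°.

20.3°

The section is 35° from the strike.
tan(true dip) = tan 12° / sin 35° = 0.3706
δ = arctan(0.3706) = 20.33°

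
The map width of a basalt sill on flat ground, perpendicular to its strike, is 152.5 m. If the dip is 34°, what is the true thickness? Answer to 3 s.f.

85.3 m

True thickness t = w · sin(dip) = 152.5 × sin 34°
t = 152.5 × 0.5592 = 85.277 m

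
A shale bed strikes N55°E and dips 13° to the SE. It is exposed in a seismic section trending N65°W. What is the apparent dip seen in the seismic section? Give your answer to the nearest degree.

11°

The strike is N55°E and the section trends N65°W; the acute angle between them is β = 60°.
tan α = tan 13° × sin 60° = 0.2309 × 0.8660 = 0.1999
α = arctan(0.1999) = 11.31°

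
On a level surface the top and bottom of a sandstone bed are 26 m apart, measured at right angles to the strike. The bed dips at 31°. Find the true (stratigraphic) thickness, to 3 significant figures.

13.4 m

True thickness t = w · sin(dip) = 26 × sin 31°
t = 26 × 0.5150 = 13.391 m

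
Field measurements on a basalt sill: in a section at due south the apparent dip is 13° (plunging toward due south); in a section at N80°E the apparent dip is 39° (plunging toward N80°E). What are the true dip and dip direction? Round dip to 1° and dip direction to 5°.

Represent each trace as a vector plunging at its apparent dip toward its trend (east-north-up frame): v₁ = (0.000, -0.974, -0.225), v₂ = (0.765, 0.135, -0.629).
The plane normal is n = v₁ × v₂ ∝ (0.644, -0.172, 0.746).
True dip = arccos(n_z / |n|) = arccos(0.7458) = 41.8°.
Dip direction = azimuth of (n_x, n_y) = atan2(0.644, -0.172) = 105°.

true dip 42°, dip direction 105°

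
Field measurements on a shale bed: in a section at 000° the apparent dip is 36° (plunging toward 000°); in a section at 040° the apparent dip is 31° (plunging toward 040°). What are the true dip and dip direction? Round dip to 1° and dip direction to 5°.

true dip 36°, dip direction 005°

The two traces are lines in the plane: v₁ = (sin 0°·cos 36°, cos 0°·cos 36°, −sin 36°), v₂ = (sin 40°·cos 31°, cos 40°·cos 31°, −sin 31°).
n = v₁ × v₂ = (0.031, 0.324, 0.446) (taken with n_z > 0).
tan δ = √(n_x²+n_y²)/n_z = 0.325/0.446, so δ = 36.1°.
Dip direction = azimuth of (n_x, n_y) = atan2(0.031, 0.324) = 5°.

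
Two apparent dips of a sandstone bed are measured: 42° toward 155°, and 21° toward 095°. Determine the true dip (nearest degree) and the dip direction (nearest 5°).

The two traces are lines in the plane: v₁ = (sin 155°·cos 42°, cos 155°·cos 42°, −sin 42°), v₂ = (sin 95°·cos 21°, cos 95°·cos 21°, −sin 21°).
n = v₁ × v₂ = (0.187, -0.510, 0.601) (taken with n_z > 0).
Dip δ = arctan(|n_h|/n_z) = arctan(0.543/0.601) = 42.1°.
Dip direction = atan2(0.187, -0.510) = 160° (azimuth of n's horizontal projection).

true dip 42°, dip direction 160°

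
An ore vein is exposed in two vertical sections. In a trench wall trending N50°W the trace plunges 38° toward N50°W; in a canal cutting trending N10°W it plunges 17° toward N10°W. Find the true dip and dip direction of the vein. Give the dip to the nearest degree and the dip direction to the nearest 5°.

Represent each trace as a vector plunging at its apparent dip toward its trend (east-north-up frame): v₁ = (-0.604, 0.507, -0.616), v₂ = (-0.166, 0.942, -0.292).
The plane normal is n = v₁ × v₂ ∝ (-0.432, 0.074, 0.484).
Dip δ = arctan(|n_h|/n_z) = arctan(0.438/0.484) = 42.1°.
Dip direction = atan2(-0.432, 0.074) = 280° (azimuth of n's horizontal projection).

true dip 42°, dip direction 280°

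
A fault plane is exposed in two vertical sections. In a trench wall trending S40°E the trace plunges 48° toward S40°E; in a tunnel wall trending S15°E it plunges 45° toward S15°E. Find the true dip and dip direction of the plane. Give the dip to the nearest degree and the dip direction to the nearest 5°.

true dip 48°, dip direction 140°

Each apparent-dip line lies in the plane. As unit vectors (x east, y north, z up), v₁ plunges 48°→S40°E and v₂ plunges 45°→S15°E.
n = v₁ × v₂ = (0.145, -0.168, 0.200) (taken with n_z > 0).
tan δ = √(n_x²+n_y²)/n_z = 0.222/0.200, so δ = 48.0°.
The horizontal component of n points toward azimuth atan2(n_x, n_y) = 139°, the dip direction.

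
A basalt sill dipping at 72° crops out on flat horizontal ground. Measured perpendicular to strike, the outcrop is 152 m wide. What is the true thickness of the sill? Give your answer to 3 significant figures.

True thickness t = w · sin(dip) = 152 × sin 72°
t = 152 × 0.9511 = 144.561 m

145 m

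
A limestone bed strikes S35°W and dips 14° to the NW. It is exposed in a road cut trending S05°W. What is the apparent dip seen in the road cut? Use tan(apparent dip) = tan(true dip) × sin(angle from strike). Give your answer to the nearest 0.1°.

7.1°

Angle between strike (S35°W) and section (S05°W): β = 30°.
tan α = tan 14° × sin 30° = 0.2493 × 0.5000 = 0.1247
apparent dip = arctan 0.1247 = 7.11°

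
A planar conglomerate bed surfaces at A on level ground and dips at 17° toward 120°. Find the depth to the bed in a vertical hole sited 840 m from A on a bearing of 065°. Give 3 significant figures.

The hole lies 55° from the dip direction, so the down-dip offset is 840 × cos 55° = 481.80 m.
Depth = down-dip offset × tan(dip) = 481.80 × tan 17° = 481.80 × 0.3057
Depth = 147.30 m

147 m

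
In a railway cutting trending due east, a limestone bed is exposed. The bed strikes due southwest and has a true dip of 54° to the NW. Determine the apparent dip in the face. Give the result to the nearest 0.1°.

Angle between strike (due southwest) and section (due east): β = 45°.
tan(apparent dip) = tan 54° · sin 45° = 0.9732
apparent dip = arctan 0.9732 = 44.22°

44.2°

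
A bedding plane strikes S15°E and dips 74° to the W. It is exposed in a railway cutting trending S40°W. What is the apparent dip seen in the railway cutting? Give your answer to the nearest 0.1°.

70.7°

The strike is S15°E and the section trends S40°W; the acute angle between them is β = 55°.
tan(apparent dip) = tan 74° · sin 55° = 2.8567
α = arctan(2.8567) = 70.71°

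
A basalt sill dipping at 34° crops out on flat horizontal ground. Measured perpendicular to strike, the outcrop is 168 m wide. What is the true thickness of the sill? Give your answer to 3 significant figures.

True thickness t = w · sin(dip) = 168 × sin 34°
t = 168 × 0.5592 = 93.944 m

93.9 m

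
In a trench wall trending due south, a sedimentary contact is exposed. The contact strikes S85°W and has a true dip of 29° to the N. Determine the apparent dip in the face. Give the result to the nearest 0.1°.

Angle between strike (S85°W) and section (due south): β = 85°.
tan(apparent dip) = tan 29° · sin 85° = 0.5522
apparent dip = arctan 0.5522 = 28.91°

28.9°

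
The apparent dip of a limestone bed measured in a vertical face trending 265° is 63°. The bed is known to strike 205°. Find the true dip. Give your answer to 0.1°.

The section is 60° from the strike.
tan(true dip) = tan 63° / sin 60° = 2.2662
δ = arctan(2.2662) = 66.19°

66.2°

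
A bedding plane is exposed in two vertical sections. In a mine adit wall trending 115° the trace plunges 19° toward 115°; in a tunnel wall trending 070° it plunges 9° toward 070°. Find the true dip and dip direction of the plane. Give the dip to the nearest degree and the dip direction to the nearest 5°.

The two traces are lines in the plane: v₁ = (sin 115°·cos 19°, cos 115°·cos 19°, −sin 19°), v₂ = (sin 70°·cos 9°, cos 70°·cos 9°, −sin 9°).
n = v₁ × v₂ = (0.172, -0.168, 0.660) (taken with n_z > 0).
Dip δ = arctan(|n_h|/n_z) = arctan(0.241/0.660) = 20.0°.
The horizontal component of n points toward azimuth atan2(n_x, n_y) = 134°, the dip direction.

true dip 20°, dip direction 135°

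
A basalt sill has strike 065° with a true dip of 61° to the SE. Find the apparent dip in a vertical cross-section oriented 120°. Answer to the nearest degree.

The section lies 55° from the strike.
tan α = tan 61° × sin 55° = 1.8040 × 0.8192 = 1.4778
α = arctan(1.4778) = 55.91°

56°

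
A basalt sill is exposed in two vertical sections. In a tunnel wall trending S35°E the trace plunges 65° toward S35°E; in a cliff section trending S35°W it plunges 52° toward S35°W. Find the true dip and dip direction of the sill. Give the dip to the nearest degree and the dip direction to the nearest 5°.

Each apparent-dip line lies in the plane. As unit vectors (x east, y north, z up), v₁ plunges 65°→S35°E and v₂ plunges 52°→S35°W.
n = v₁ × v₂ = (0.184, -0.511, 0.244) (taken with n_z > 0).
Dip δ = arctan(|n_h|/n_z) = arctan(0.543/0.244) = 65.8°.
Dip direction = atan2(0.184, -0.511) = 160° (azimuth of n's horizontal projection).

true dip 66°, dip direction 160°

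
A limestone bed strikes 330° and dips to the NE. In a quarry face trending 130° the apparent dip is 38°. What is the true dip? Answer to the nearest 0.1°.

66.4°

β = acute angle between strike 330° and section 130° = 20°.
tan(true dip) = tan 38° / sin 20° = 2.2843
δ = arctan(2.2843) = 66.36°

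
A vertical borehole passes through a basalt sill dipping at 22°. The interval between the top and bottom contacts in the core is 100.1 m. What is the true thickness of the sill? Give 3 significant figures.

True thickness t = h · cos(dip) = 100.1 × cos 22°
t = 100.1 × 0.9272 = 92.811 m

92.8 m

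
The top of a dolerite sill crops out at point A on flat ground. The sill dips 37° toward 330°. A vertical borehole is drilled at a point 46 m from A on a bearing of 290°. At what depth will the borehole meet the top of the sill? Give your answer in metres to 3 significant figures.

The hole lies 40° from the dip direction, so the down-dip offset is 46 × cos 40° = 35.24 m.
Depth = down-dip offset × tan(dip) = 35.24 × tan 37° = 35.24 × 0.7536
Depth = 26.55 m

26.6 m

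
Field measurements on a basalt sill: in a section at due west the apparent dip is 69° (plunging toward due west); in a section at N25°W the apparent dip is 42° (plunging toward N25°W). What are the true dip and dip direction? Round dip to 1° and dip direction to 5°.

true dip 69°, dip direction 265°

Represent each trace as a vector plunging at its apparent dip toward its trend (east-north-up frame): v₁ = (-0.358, -0.000, -0.934), v₂ = (-0.314, 0.674, -0.669).
Cross product v₁ × v₂ gives the pole to the plane: n ∝ (-0.629, -0.053, 0.241).
Dip δ = arctan(|n_h|/n_z) = arctan(0.631/0.241) = 69.1°.
Dip direction = azimuth of (n_x, n_y) = atan2(-0.629, -0.053) = 265°.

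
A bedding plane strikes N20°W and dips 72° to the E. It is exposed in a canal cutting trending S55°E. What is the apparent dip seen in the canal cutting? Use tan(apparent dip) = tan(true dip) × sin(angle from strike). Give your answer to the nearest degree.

The section lies 35° from the strike.
tan(apparent dip) = tan 72° · sin 35° = 1.7653
apparent dip = arctan 1.7653 = 60.47°

60°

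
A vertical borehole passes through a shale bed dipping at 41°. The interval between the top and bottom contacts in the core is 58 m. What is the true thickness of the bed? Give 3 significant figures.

True thickness t = h · cos(dip) = 58 × cos 41°
t = 58 × 0.7547 = 43.773 m

43.8 m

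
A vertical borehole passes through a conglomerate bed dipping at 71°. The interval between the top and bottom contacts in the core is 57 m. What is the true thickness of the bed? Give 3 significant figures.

True thickness t = h · cos(dip) = 57 × cos 71°
t = 57 × 0.3256 = 18.557 m

18.6 m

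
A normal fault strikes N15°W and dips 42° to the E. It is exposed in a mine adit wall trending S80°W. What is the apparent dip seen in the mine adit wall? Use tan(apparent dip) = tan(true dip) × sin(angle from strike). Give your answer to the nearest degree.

Angle between strike (N15°W) and section (S80°W): β = 85°.
tan(apparent dip) = tan 42° · sin 85° = 0.8970
α = arctan(0.8970) = 41.89°

42°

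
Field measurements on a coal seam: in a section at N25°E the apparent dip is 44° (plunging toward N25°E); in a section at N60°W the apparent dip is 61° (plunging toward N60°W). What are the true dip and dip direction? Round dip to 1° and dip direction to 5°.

Represent each trace as a vector plunging at its apparent dip toward its trend (east-north-up frame): v₁ = (0.304, 0.652, -0.695), v₂ = (-0.420, 0.242, -0.875).
n = v₁ × v₂ = (-0.402, 0.558, 0.347) (taken with n_z > 0).
Dip δ = arctan(|n_h|/n_z) = arctan(0.687/0.347) = 63.2°.
Dip direction = azimuth of (n_x, n_y) = atan2(-0.402, 0.558) = 324°.

true dip 63°, dip direction 325°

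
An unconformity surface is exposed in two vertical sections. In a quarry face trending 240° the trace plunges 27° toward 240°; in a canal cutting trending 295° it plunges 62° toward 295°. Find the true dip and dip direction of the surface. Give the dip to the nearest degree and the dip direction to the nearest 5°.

true dip 63°, dip direction 315°

The two traces are lines in the plane: v₁ = (sin 240°·cos 27°, cos 240°·cos 27°, −sin 27°), v₂ = (sin 295°·cos 62°, cos 295°·cos 62°, −sin 62°).
Cross product v₁ × v₂ gives the pole to the plane: n ∝ (-0.483, 0.488, 0.343).
True dip = arccos(n_z / |n|) = arccos(0.4463) = 63.5°.
Dip direction = atan2(-0.483, 0.488) = 315° (azimuth of n's horizontal projection).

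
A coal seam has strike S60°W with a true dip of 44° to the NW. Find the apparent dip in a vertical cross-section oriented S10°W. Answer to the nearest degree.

36°

The section lies 50° from the strike.
tan α = tan 44° × sin 50° = 0.9657 × 0.7660 = 0.7398
α = arctan(0.7398) = 36.49°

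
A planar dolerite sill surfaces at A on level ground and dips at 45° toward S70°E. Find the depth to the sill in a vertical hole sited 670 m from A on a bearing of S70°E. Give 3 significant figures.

670 m

The hole is directly down-dip from the outcrop, so the down-dip offset is 670 m.
Depth = down-dip offset × tan(dip) = 670.00 × tan 45° = 670.00 × 1.0000
Depth = 670.00 m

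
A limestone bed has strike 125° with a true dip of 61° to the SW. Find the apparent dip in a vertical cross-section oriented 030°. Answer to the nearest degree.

The section lies 85° from the strike.
tan(apparent dip) = tan 61° · sin 85° = 1.7972
apparent dip = arctan 1.7972 = 60.91°

61°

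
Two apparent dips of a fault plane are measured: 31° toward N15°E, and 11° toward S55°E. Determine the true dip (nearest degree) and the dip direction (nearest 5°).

true dip 36°, dip direction 050°

The two traces are lines in the plane: v₁ = (sin 15°·cos 31°, cos 15°·cos 31°, −sin 31°), v₂ = (sin 125°·cos 11°, cos 125°·cos 11°, −sin 11°).
Cross product v₁ × v₂ gives the pole to the plane: n ∝ (0.448, 0.372, 0.791).
tan δ = √(n_x²+n_y²)/n_z = 0.582/0.791, so δ = 36.4°.
Dip direction = azimuth of (n_x, n_y) = atan2(0.448, 0.372) = 50°.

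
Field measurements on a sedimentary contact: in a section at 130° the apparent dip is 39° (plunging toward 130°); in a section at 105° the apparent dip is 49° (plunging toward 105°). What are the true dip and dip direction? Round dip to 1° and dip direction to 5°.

true dip 52°, dip direction 080°

Each apparent-dip line lies in the plane. As unit vectors (x east, y north, z up), v₁ plunges 39°→130° and v₂ plunges 49°→105°.
n = v₁ × v₂ = (0.270, 0.050, 0.215) (taken with n_z > 0).
True dip = arccos(n_z / |n|) = arccos(0.6170) = 51.9°.
Dip direction = azimuth of (n_x, n_y) = atan2(0.270, 0.050) = 79°.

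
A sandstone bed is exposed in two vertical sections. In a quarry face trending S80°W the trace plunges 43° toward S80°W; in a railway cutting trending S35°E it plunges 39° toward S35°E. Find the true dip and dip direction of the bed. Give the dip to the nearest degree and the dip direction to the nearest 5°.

true dip 58°, dip direction 205°

Each apparent-dip line lies in the plane. As unit vectors (x east, y north, z up), v₁ plunges 43°→S80°W and v₂ plunges 39°→S35°E.
Cross product v₁ × v₂ gives the pole to the plane: n ∝ (-0.354, -0.757, 0.515).
tan δ = √(n_x²+n_y²)/n_z = 0.836/0.515, so δ = 58.4°.
Dip direction = atan2(-0.354, -0.757) = 205° (azimuth of n's horizontal projection).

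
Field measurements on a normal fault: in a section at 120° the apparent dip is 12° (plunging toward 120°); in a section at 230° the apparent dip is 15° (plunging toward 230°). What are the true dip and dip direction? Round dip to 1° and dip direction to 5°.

Represent each trace as a vector plunging at its apparent dip toward its trend (east-north-up frame): v₁ = (0.847, -0.489, -0.208), v₂ = (-0.740, -0.621, -0.259).
Cross product v₁ × v₂ gives the pole to the plane: n ∝ (0.003, -0.373, 0.888).
tan δ = √(n_x²+n_y²)/n_z = 0.373/0.888, so δ = 22.8°.
Dip direction = azimuth of (n_x, n_y) = atan2(0.003, -0.373) = 180°.

true dip 23°, dip direction 180°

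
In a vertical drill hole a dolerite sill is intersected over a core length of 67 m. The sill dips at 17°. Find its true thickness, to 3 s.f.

True thickness t = h · cos(dip) = 67 × cos 17°
t = 67 × 0.9563 = 64.072 m

64.1 m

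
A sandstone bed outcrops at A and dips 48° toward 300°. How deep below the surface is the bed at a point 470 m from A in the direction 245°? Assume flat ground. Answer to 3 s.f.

299 m

The hole lies 55° from the dip direction, so the down-dip offset is 470 × cos 55° = 269.58 m.
Depth = down-dip offset × tan(dip) = 269.58 × tan 48° = 269.58 × 1.1106
Depth = 299.40 m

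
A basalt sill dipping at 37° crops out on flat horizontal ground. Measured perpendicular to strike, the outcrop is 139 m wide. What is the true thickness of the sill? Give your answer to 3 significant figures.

83.7 m

True thickness t = w · sin(dip) = 139 × sin 37°
t = 139 × 0.6018 = 83.652 m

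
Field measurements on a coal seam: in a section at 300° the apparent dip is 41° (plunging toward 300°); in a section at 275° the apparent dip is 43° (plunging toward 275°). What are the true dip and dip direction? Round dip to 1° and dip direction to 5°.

Each apparent-dip line lies in the plane. As unit vectors (x east, y north, z up), v₁ plunges 41°→300° and v₂ plunges 43°→275°.
n = v₁ × v₂ = (-0.216, 0.032, 0.233) (taken with n_z > 0).
True dip = arccos(n_z / |n|) = arccos(0.7307) = 43.1°.
Dip direction = azimuth of (n_x, n_y) = atan2(-0.216, 0.032) = 279°.

true dip 43°, dip direction 280°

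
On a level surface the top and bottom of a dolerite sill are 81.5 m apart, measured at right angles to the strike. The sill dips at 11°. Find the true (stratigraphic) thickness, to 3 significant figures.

15.6 m

True thickness t = w · sin(dip) = 81.5 × sin 11°
t = 81.5 × 0.1908 = 15.551 m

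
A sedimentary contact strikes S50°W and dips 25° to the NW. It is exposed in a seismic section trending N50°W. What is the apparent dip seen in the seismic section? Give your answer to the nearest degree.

The section lies 80° from the strike.
tan(apparent dip) = tan 25° · sin 80° = 0.4592
apparent dip = arctan 0.4592 = 24.67°

25°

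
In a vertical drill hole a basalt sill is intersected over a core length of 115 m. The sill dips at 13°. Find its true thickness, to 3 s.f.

True thickness t = h · cos(dip) = 115 × cos 13°
t = 115 × 0.9744 = 112.053 m

112 m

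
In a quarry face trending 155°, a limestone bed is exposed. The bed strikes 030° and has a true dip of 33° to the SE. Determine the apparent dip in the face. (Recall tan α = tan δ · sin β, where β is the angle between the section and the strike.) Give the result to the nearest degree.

28°

Angle between strike (030°) and section (155°): β = 55°.
tan α = tan 33° × sin 55° = 0.6494 × 0.8192 = 0.5320
apparent dip = arctan 0.5320 = 28.01°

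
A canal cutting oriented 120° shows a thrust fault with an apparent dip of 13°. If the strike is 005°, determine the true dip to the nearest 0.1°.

β = acute angle between strike 005° and section 120° = 65°.
tan δ = tan α / sin β = tan 13° / sin 65° = 0.2309 / 0.9063 = 0.2547
δ = arctan(0.2547) = 14.29°

14.3°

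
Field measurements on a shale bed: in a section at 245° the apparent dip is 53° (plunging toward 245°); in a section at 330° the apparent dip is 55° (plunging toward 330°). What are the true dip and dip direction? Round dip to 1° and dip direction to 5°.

The two traces are lines in the plane: v₁ = (sin 245°·cos 53°, cos 245°·cos 53°, −sin 53°), v₂ = (sin 330°·cos 55°, cos 330°·cos 55°, −sin 55°).
Cross product v₁ × v₂ gives the pole to the plane: n ∝ (-0.605, 0.218, 0.344).
Dip δ = arctan(|n_h|/n_z) = arctan(0.643/0.344) = 61.9°.
Dip direction = atan2(-0.605, 0.218) = 290° (azimuth of n's horizontal projection).

true dip 62°, dip direction 290°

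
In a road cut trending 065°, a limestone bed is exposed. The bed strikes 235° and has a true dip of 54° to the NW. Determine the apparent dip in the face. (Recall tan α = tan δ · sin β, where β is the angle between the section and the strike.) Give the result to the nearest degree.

The strike is 235° and the section trends 065°; the acute angle between them is β = 10°.
tan(apparent dip) = tan 54° · sin 10° = 0.2390
α = arctan(0.2390) = 13.44°

13°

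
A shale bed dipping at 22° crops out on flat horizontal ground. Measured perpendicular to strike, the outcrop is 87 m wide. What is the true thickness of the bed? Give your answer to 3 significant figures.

True thickness t = w · sin(dip) = 87 × sin 22°
t = 87 × 0.3746 = 32.591 m

32.6 m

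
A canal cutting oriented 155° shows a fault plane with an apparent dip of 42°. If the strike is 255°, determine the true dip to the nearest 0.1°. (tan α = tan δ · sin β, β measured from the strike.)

The section is 80° from the strike.
tan δ = tan α / sin β = tan 42° / sin 80° = 0.9004 / 0.9848 = 0.9143
δ = arctan(0.9143) = 42.44°

42.4°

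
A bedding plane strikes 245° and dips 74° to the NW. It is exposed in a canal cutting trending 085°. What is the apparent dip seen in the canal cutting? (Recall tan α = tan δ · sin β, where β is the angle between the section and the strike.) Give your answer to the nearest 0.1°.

The section lies 20° from the strike.
tan α = tan 74° × sin 20° = 3.4874 × 0.3420 = 1.1928
α = arctan(1.1928) = 50.02°

50.0°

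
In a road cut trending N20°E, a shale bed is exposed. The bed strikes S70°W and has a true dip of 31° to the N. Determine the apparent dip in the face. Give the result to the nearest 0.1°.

24.7°

Angle between strike (S70°W) and section (N20°E): β = 50°.
tan α = tan 31° × sin 50° = 0.6009 × 0.7660 = 0.4603
apparent dip = arctan 0.4603 = 24.72°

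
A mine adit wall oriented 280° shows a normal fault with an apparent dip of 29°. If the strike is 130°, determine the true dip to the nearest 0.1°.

47.9°

β = acute angle between strike 130° and section 280° = 30°.
tan δ = tan α / sin β = tan 29° / sin 30° = 0.5543 / 0.5000 = 1.1086
true dip = arctan 1.1086 = 47.95°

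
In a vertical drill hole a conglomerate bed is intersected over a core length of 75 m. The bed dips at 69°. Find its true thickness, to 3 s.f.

True thickness t = h · cos(dip) = 75 × cos 69°
t = 75 × 0.3584 = 26.878 m

26.9 m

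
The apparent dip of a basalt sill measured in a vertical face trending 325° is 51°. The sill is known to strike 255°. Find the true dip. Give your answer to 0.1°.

β = acute angle between strike 255° and section 325° = 70°.
tan δ = tan α / sin β = tan 51° / sin 70° = 1.2349 / 0.9397 = 1.3142
δ = arctan(1.3142) = 52.73°

52.7°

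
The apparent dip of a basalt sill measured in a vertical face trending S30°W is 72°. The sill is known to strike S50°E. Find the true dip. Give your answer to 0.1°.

β = acute angle between strike S50°E and section S30°W = 80°.
tan(true dip) = tan 72° / sin 80° = 3.1252
true dip = arctan 3.1252 = 72.26°

72.3°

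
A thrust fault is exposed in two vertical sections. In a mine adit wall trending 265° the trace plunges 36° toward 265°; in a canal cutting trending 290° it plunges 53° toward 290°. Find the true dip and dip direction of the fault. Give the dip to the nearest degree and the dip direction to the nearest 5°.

The two traces are lines in the plane: v₁ = (sin 265°·cos 36°, cos 265°·cos 36°, −sin 36°), v₂ = (sin 290°·cos 53°, cos 290°·cos 53°, −sin 53°).
The plane normal is n = v₁ × v₂ ∝ (-0.177, 0.311, 0.206).
tan δ = √(n_x²+n_y²)/n_z = 0.358/0.206, so δ = 60.1°.
The horizontal component of n points toward azimuth atan2(n_x, n_y) = 330°, the dip direction.

true dip 60°, dip direction 330°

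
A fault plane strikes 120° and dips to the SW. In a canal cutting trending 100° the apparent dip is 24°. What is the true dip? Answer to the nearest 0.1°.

β = acute angle between strike 120° and section 100° = 20°.
tan(true dip) = tan 24° / sin 20° = 1.3018
true dip = arctan 1.3018 = 52.47°

52.5°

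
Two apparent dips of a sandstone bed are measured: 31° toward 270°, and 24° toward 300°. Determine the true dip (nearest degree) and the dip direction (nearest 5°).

The two traces are lines in the plane: v₁ = (sin 270°·cos 31°, cos 270°·cos 31°, −sin 31°), v₂ = (sin 300°·cos 24°, cos 300°·cos 24°, −sin 24°).
The plane normal is n = v₁ × v₂ ∝ (-0.235, -0.059, 0.392).
True dip = arccos(n_z / |n|) = arccos(0.8501) = 31.8°.
Dip direction = azimuth of (n_x, n_y) = atan2(-0.235, -0.059) = 256°.

true dip 32°, dip direction 255°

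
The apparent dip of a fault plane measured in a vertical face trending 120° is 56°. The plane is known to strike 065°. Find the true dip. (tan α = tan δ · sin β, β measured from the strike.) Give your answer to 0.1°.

The section is 55° from the strike.
tan δ = tan α / sin β = tan 56° / sin 55° = 1.4826 / 0.8192 = 1.8099
δ = arctan(1.8099) = 61.08°

61.1°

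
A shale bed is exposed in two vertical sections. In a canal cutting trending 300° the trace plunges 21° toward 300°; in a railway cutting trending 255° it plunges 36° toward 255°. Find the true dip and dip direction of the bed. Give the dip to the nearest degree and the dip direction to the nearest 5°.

The two traces are lines in the plane: v₁ = (sin 300°·cos 21°, cos 300°·cos 21°, −sin 21°), v₂ = (sin 255°·cos 36°, cos 255°·cos 36°, −sin 36°).
n = v₁ × v₂ = (-0.349, -0.195, 0.534) (taken with n_z > 0).
Dip δ = arctan(|n_h|/n_z) = arctan(0.400/0.534) = 36.8°.
Dip direction = azimuth of (n_x, n_y) = atan2(-0.349, -0.195) = 241°.

true dip 37°, dip direction 240°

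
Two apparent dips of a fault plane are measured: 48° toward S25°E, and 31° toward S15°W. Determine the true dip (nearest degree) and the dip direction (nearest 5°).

Each apparent-dip line lies in the plane. As unit vectors (x east, y north, z up), v₁ plunges 48°→S25°E and v₂ plunges 31°→S15°W.
n = v₁ × v₂ = (0.303, -0.311, 0.369) (taken with n_z > 0).
Dip δ = arctan(|n_h|/n_z) = arctan(0.434/0.369) = 49.6°.
Dip direction = azimuth of (n_x, n_y) = atan2(0.303, -0.311) = 136°.

true dip 50°, dip direction 135°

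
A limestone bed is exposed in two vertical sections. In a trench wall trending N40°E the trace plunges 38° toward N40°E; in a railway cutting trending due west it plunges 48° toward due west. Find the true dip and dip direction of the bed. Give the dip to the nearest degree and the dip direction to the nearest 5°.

Each apparent-dip line lies in the plane. As unit vectors (x east, y north, z up), v₁ plunges 38°→N40°E and v₂ plunges 48°→due west.
n = v₁ × v₂ = (-0.449, 0.788, 0.404) (taken with n_z > 0).
Dip δ = arctan(|n_h|/n_z) = arctan(0.907/0.404) = 66.0°.
Dip direction = atan2(-0.449, 0.788) = 330° (azimuth of n's horizontal projection).

true dip 66°, dip direction 330°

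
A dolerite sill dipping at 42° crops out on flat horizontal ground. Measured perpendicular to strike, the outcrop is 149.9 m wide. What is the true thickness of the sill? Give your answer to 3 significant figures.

100 m

True thickness t = w · sin(dip) = 149.9 × sin 42°
t = 149.9 × 0.6691 = 100.303 m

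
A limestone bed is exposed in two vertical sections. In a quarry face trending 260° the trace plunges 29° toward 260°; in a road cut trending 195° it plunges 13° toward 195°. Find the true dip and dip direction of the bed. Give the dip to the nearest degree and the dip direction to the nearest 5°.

true dip 29°, dip direction 260°

Each apparent-dip line lies in the plane. As unit vectors (x east, y north, z up), v₁ plunges 29°→260° and v₂ plunges 13°→195°.
n = v₁ × v₂ = (-0.422, -0.071, 0.772) (taken with n_z > 0).
True dip = arccos(n_z / |n|) = arccos(0.8746) = 29.0°.
The horizontal component of n points toward azimuth atan2(n_x, n_y) = 260°, the dip direction.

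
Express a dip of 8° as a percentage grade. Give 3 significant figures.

grade % = 100 × tan 8° = 100 × 0.1405

14.1%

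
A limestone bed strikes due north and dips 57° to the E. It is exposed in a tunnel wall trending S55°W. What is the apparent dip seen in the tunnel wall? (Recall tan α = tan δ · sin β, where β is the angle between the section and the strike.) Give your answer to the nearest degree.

The section lies 55° from the strike.
tan α = tan 57° × sin 55° = 1.5399 × 0.8192 = 1.2614
apparent dip = arctan 1.2614 = 51.59°

52°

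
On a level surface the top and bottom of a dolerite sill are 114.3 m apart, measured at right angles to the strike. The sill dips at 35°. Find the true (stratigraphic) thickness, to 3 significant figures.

True thickness t = w · sin(dip) = 114.3 × sin 35°
t = 114.3 × 0.5736 = 65.560 m

65.6 m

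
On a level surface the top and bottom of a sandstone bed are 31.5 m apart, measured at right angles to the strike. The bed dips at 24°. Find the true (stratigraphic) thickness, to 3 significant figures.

12.8 m

True thickness t = w · sin(dip) = 31.5 × sin 24°
t = 31.5 × 0.4067 = 12.812 m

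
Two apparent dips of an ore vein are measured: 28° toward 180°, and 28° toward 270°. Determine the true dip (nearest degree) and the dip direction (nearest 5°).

true dip 37°, dip direction 225°

Represent each trace as a vector plunging at its apparent dip toward its trend (east-north-up frame): v₁ = (0.000, -0.883, -0.469), v₂ = (-0.883, -0.000, -0.469).
n = v₁ × v₂ = (-0.415, -0.415, 0.780) (taken with n_z > 0).
tan δ = √(n_x²+n_y²)/n_z = 0.586/0.780, so δ = 36.9°.
The horizontal component of n points toward azimuth atan2(n_x, n_y) = 225°, the dip direction.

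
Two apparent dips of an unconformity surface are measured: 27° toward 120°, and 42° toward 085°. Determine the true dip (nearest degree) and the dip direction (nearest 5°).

true dip 45°, dip direction 060°

The two traces are lines in the plane: v₁ = (sin 120°·cos 27°, cos 120°·cos 27°, −sin 27°), v₂ = (sin 85°·cos 42°, cos 85°·cos 42°, −sin 42°).
Cross product v₁ × v₂ gives the pole to the plane: n ∝ (0.328, 0.180, 0.380).
Dip δ = arctan(|n_h|/n_z) = arctan(0.374/0.380) = 44.5°.
Dip direction = azimuth of (n_x, n_y) = atan2(0.328, 0.180) = 61°.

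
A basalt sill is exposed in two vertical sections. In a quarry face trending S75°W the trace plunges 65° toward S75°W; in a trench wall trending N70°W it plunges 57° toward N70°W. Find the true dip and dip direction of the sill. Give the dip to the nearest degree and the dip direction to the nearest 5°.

true dip 65°, dip direction 245°

Represent each trace as a vector plunging at its apparent dip toward its trend (east-north-up frame): v₁ = (-0.408, -0.109, -0.906), v₂ = (-0.512, 0.186, -0.839).
n = v₁ × v₂ = (-0.261, -0.121, 0.132) (taken with n_z > 0).
True dip = arccos(n_z / |n|) = arccos(0.4173) = 65.3°.
Dip direction = atan2(-0.261, -0.121) = 245° (azimuth of n's horizontal projection).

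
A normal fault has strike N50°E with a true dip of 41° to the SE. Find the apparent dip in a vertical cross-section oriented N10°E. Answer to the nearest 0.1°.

29.2°

The strike is N50°E and the section trends N10°E; the acute angle between them is β = 40°.
tan(apparent dip) = tan 41° · sin 40° = 0.5588
apparent dip = arctan 0.5588 = 29.20°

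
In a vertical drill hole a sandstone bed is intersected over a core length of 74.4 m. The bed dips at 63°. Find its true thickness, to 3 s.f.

33.8 m

True thickness t = h · cos(dip) = 74.4 × cos 63°
t = 74.4 × 0.4540 = 33.777 m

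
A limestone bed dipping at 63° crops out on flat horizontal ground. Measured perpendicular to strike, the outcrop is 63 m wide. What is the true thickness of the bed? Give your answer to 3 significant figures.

56.1 m

True thickness t = w · sin(dip) = 63 × sin 63°
t = 63 × 0.8910 = 56.133 m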